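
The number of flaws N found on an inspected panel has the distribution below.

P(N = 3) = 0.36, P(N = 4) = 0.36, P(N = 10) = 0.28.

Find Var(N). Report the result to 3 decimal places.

E[N] = (3)(0.36) + (4)(0.36) + (10)(0.28) = 5.32
E[N²] = (3)²(0.36) + (4)²(0.36) + (10)²(0.28) = 37
Var(N) = E[N²] − (E[N])² = 37 − (5.32)² = 8.6976

8.698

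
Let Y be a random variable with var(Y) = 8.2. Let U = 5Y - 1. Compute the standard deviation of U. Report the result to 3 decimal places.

14.318

var(5Y - 1) = (5)²·8.2 = 205
SD(U) = √205 ≈ 14.318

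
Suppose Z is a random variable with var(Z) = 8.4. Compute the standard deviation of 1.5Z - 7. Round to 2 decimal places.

4.35

var(1.5Z - 7) = (1.5)²·8.4 = 18.9
SD(1.5Z - 7) = √18.9 ≈ 4.35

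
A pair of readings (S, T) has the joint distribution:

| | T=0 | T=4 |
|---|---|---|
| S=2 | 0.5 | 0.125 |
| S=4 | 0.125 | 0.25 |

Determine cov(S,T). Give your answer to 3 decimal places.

0.875

E[S] = 2.75,  E[T] = 1.5
E[ST] = 5
cov(S,T) = E[ST] − E[S]E[T] = 5 − (2.75)(1.5) = 0.875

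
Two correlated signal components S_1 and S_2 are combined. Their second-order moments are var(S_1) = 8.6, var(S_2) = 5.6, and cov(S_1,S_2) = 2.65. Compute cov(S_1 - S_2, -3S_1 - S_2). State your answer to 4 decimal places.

-14.9000

cov(S_1 - S_2, -3S_1 - S_2) = (1)(-3)var(S_1) + (-1)(-1)var(S_2) + [(1)(-1) + (-1)(-3)]cov(S_1,S_2)
= -3·8.6 + 1·5.6 + 2·2.65 = -14.9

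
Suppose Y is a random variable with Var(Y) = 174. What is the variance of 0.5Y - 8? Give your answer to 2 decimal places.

Var(0.5Y - 8) = (0.5)²·Var(Y) = 0.25·174 = 43.5

43.50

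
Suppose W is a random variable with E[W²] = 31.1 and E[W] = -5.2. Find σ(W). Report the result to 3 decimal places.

Var(W) = 31.1 − (-5.2)² = 4.06
σ(W) = √4.06 ≈ 2.015

2.015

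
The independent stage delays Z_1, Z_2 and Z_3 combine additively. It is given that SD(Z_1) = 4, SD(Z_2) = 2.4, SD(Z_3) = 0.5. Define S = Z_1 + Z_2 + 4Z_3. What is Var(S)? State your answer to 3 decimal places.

25.760

Var(Z_1) = 16, Var(Z_2) = 5.76, Var(Z_3) = 0.25
By independence, Var(S) = (1)²Var(Z_1) + (1)²Var(Z_2) + (4)²Var(Z_3)
= (1)²·16 + (1)²·5.76 + (4)²·0.25 = 25.76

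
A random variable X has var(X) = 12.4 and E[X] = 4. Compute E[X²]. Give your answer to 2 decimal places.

E[X²] = var(X) + (E[X])² = 12.4 + (4)² = 28.4

28.40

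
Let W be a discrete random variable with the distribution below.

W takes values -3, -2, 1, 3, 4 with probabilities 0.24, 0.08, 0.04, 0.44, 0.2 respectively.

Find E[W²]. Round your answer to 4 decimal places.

E[W²] = (-3)²(0.24) + (-2)²(0.08) + (1)²(0.04) + (3)²(0.44) + (4)²(0.2) = 9.68

9.6800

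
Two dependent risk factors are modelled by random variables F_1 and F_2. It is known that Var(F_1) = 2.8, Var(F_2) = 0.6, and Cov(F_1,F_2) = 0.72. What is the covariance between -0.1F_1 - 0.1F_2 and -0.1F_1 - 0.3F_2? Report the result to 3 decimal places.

0.075

Cov(-0.1F_1 - 0.1F_2, -0.1F_1 - 0.3F_2) = (-0.1)(-0.1)Var(F_1) + (-0.1)(-0.3)Var(F_2) + [(-0.1)(-0.3) + (-0.1)(-0.1)]Cov(F_1,F_2)
= 0.01·2.8 + 0.03·0.6 + 0.04·0.72 = 0.0748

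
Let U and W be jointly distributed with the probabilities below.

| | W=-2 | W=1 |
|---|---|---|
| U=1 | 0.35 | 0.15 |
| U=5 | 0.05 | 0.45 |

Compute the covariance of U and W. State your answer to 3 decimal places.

E[U] = 3,  E[W] = -0.2
E[UW] = 1.2
Cov(U,W) = E[UW] − E[U]E[W] = 1.2 − (3)(-0.2) = 1.8

1.800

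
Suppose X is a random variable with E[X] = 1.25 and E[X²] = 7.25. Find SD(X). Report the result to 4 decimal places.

2.3848

V(X) = 7.25 − (1.25)² = 5.6875
SD(X) = √5.6875 ≈ 2.3848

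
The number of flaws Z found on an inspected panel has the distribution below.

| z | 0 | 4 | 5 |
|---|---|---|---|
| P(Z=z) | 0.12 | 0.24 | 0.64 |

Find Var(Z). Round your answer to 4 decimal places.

E[Z] = (0)(0.12) + (4)(0.24) + (5)(0.64) = 4.16
E[Z²] = (0)²(0.12) + (4)²(0.24) + (5)²(0.64) = 19.84
Var(Z) = E[Z²] − (E[Z])² = 19.84 − (4.16)² = 2.5344

2.5344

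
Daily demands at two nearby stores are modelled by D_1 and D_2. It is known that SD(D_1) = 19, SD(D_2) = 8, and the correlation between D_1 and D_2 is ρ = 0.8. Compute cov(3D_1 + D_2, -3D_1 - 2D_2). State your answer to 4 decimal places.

-4471.4000

V(D_1) = (19)² = 361;  V(D_2) = (8)² = 64
cov(D_1,D_2) = ρ·SD(D_1)·SD(D_2) = 0.8·19·8 = 121.6
cov(3D_1 + D_2, -3D_1 - 2D_2) = (3)(-3)V(D_1) + (1)(-2)V(D_2) + [(3)(-2) + (1)(-3)]cov(D_1,D_2)
= -9·361 + -2·64 + -9·121.6 = -4471.4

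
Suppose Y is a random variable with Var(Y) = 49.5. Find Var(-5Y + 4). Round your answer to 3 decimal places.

1237.500

Var(-5Y + 4) = (-5)²·Var(Y) = 25·49.5 = 1237.5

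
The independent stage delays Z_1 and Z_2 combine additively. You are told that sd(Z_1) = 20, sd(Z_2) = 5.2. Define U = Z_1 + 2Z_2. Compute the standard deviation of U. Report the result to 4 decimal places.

var(Z_1) = 400, var(Z_2) = 27.04
By independence, var(U) = (1)²var(Z_1) + (2)²var(Z_2)
= (1)²·400 + (2)²·27.04 = 508.16
sd(U) = √508.16 ≈ 22.5424

22.5424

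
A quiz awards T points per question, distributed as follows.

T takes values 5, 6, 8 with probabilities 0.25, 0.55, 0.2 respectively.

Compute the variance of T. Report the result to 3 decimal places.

E[T] = (5)(0.25) + (6)(0.55) + (8)(0.2) = 6.15
E[T²] = (5)²(0.25) + (6)²(0.55) + (8)²(0.2) = 38.85
Var(T) = E[T²] − (E[T])² = 38.85 − (6.15)² = 1.0275

1.028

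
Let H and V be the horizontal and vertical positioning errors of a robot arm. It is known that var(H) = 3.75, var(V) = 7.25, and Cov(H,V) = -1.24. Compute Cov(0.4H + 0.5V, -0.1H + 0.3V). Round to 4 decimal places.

Cov(0.4H + 0.5V, -0.1H + 0.3V) = (0.4)(-0.1)var(H) + (0.5)(0.3)var(V) + [(0.4)(0.3) + (0.5)(-0.1)]Cov(H,V)
= -0.04·3.75 + 0.15·7.25 + 0.07·-1.24 = 0.8507

0.8507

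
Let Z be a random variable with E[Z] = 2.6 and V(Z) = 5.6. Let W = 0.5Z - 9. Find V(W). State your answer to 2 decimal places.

V(0.5Z - 9) = (0.5)²·V(Z) = 0.25·5.6 = 1.4

1.40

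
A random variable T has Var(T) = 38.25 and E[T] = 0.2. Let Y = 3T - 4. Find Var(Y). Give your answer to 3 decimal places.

Var(3T - 4) = (3)²·Var(T) = 9·38.25 = 344.25

344.250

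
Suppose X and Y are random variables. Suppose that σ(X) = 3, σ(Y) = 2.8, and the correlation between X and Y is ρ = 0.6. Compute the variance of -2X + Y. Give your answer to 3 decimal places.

23.680

Var(X) = (3)² = 9;  Var(Y) = (2.8)² = 7.84
Cov(X,Y) = ρ·σ(X)·σ(Y) = 0.6·3·2.8 = 5.04
Var(-2X + Y) = (-2)²·Var(X) + (1)²·Var(Y) + 2·(-2)·(1)·Cov(X,Y)
= 4·9 + 1·7.84 + -4·5.04 = 23.68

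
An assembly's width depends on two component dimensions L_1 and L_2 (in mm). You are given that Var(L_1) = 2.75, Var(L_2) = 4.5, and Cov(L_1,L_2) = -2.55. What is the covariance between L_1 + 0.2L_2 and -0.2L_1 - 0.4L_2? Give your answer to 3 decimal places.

Cov(L_1 + 0.2L_2, -0.2L_1 - 0.4L_2) = (1)(-0.2)Var(L_1) + (0.2)(-0.4)Var(L_2) + [(1)(-0.4) + (0.2)(-0.2)]Cov(L_1,L_2)
= -0.2·2.75 + -0.08·4.5 + -0.44·-2.55 = 0.212

0.212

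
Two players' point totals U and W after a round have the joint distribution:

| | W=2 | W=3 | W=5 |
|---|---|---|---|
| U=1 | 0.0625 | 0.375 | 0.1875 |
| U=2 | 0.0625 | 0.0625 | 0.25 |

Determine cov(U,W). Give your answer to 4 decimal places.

0.1563

E[U] = 1.375,  E[W] = 3.75
E[UW] = 5.3125
cov(U,W) = E[UW] − E[U]E[W] = 5.3125 − (1.375)(3.75) = 0.15625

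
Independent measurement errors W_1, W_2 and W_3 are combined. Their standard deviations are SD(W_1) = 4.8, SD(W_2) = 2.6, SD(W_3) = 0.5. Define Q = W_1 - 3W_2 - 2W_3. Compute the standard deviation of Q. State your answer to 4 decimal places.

9.2130

var(W_1) = 23.04, var(W_2) = 6.76, var(W_3) = 0.25
By independence, var(Q) = (1)²var(W_1) + (-3)²var(W_2) + (-2)²var(W_3)
= (1)²·23.04 + (-3)²·6.76 + (-2)²·0.25 = 84.88
SD(Q) = √84.88 ≈ 9.2130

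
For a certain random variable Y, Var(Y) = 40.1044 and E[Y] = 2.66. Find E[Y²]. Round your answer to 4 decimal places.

47.1800

E[Y²] = Var(Y) + (E[Y])² = 40.1044 + (2.66)² = 47.18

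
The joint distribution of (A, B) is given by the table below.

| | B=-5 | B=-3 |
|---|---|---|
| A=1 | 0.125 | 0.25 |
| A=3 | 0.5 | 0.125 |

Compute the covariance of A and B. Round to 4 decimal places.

E[A] = 2.25,  E[B] = -4.25
E[AB] = -10
Cov(A,B) = E[AB] − E[A]E[B] = -10 − (2.25)(-4.25) = -0.4375

-0.4375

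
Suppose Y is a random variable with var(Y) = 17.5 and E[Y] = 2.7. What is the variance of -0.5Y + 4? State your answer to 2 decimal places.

4.38

var(-0.5Y + 4) = (-0.5)²·var(Y) = 0.25·17.5 = 4.375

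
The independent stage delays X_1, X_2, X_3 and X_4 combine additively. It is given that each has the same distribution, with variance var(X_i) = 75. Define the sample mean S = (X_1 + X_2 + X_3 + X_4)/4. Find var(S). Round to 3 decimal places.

By independence, var(S) = (0.25)²var(X_1) + (0.25)²var(X_2) + (0.25)²var(X_3) + (0.25)²var(X_4)
= (0.25)²·75 + (0.25)²·75 + (0.25)²·75 + (0.25)²·75 = 18.75

18.750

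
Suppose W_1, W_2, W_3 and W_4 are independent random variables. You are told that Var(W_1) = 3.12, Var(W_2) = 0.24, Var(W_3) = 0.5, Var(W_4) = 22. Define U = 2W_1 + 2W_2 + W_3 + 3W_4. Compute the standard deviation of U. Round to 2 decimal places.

By independence, Var(U) = (2)²Var(W_1) + (2)²Var(W_2) + (1)²Var(W_3) + (3)²Var(W_4)
= (2)²·3.12 + (2)²·0.24 + (1)²·0.5 + (3)²·22 = 211.94
sd(U) = √211.94 ≈ 14.56

14.56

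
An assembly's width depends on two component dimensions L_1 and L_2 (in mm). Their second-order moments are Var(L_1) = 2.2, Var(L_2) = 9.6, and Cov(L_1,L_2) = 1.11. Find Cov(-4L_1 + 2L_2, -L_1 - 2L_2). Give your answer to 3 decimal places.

-22.940

Cov(-4L_1 + 2L_2, -L_1 - 2L_2) = (-4)(-1)Var(L_1) + (2)(-2)Var(L_2) + [(-4)(-2) + (2)(-1)]Cov(L_1,L_2)
= 4·2.2 + -4·9.6 + 6·1.11 = -22.94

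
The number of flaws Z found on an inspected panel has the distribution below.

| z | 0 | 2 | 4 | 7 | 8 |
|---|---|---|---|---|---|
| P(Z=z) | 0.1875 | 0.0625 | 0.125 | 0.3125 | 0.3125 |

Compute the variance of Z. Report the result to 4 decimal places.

E[Z] = (0)(0.1875) + (2)(0.0625) + (4)(0.125) + (7)(0.3125) + (8)(0.3125) = 5.3125
E[Z²] = (0)²(0.1875) + (2)²(0.0625) + (4)²(0.125) + (7)²(0.3125) + (8)²(0.3125) = 37.5625
var(Z) = E[Z²] − (E[Z])² = 37.5625 − (5.3125)² = 9.33984375

9.3398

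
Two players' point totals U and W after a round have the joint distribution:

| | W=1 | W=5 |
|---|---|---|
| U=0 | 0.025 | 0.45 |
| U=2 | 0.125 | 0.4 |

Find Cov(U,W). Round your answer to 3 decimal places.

-0.370

E[U] = 1.05,  E[W] = 4.4
E[UW] = 4.25
Cov(U,W) = E[UW] − E[U]E[W] = 4.25 − (1.05)(4.4) = -0.37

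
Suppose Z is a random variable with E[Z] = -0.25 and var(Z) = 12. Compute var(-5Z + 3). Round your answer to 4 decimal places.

300.0000

var(-5Z + 3) = (-5)²·var(Z) = 25·12 = 300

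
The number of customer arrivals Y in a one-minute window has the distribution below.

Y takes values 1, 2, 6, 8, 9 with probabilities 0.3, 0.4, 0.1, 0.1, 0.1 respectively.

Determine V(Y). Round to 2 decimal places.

E[Y] = (1)(0.3) + (2)(0.4) + (6)(0.1) + (8)(0.1) + (9)(0.1) = 3.4
E[Y²] = (1)²(0.3) + (2)²(0.4) + (6)²(0.1) + (8)²(0.1) + (9)²(0.1) = 20
V(Y) = E[Y²] − (E[Y])² = 20 − (3.4)² = 8.44

8.44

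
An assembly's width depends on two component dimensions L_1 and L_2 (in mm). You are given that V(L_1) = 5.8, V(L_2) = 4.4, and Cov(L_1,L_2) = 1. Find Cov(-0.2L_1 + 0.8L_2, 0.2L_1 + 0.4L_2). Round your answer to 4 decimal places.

Cov(-0.2L_1 + 0.8L_2, 0.2L_1 + 0.4L_2) = (-0.2)(0.2)V(L_1) + (0.8)(0.4)V(L_2) + [(-0.2)(0.4) + (0.8)(0.2)]Cov(L_1,L_2)
= -0.04·5.8 + 0.32·4.4 + 0.08·1 = 1.256

1.2560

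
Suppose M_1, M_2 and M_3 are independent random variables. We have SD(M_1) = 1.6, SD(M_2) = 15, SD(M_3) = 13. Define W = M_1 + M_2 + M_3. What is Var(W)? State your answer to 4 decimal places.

Var(M_1) = 2.56, Var(M_2) = 225, Var(M_3) = 169
By independence, Var(W) = (1)²Var(M_1) + (1)²Var(M_2) + (1)²Var(M_3)
= (1)²·2.56 + (1)²·225 + (1)²·169 = 396.56

396.5600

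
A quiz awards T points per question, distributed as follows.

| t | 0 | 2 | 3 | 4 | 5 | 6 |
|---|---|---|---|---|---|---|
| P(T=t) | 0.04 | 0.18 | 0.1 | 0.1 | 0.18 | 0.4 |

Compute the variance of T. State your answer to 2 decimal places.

3.11

E[T] = (0)(0.04) + (2)(0.18) + (3)(0.1) + (4)(0.1) + (5)(0.18) + (6)(0.4) = 4.36
E[T²] = (0)²(0.04) + (2)²(0.18) + (3)²(0.1) + (4)²(0.1) + (5)²(0.18) + (6)²(0.4) = 22.12
var(T) = E[T²] − (E[T])² = 22.12 − (4.36)² = 3.1104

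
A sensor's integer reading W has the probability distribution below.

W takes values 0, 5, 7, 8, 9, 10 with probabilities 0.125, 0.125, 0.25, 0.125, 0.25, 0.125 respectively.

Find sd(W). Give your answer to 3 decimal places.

2.976

E[W] = (0)(0.125) + (5)(0.125) + (7)(0.25) + (8)(0.125) + (9)(0.25) + (10)(0.125) = 6.875
E[W²] = (0)²(0.125) + (5)²(0.125) + (7)²(0.25) + (8)²(0.125) + (9)²(0.25) + (10)²(0.125) = 56.125
Var(W) = E[W²] − (E[W])² = 56.125 − (6.875)² = 8.859375
sd(W) = √8.859375 ≈ 2.976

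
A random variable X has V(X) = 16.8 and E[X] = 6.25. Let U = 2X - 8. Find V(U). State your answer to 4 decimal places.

V(2X - 8) = (2)²·V(X) = 4·16.8 = 67.2

67.2000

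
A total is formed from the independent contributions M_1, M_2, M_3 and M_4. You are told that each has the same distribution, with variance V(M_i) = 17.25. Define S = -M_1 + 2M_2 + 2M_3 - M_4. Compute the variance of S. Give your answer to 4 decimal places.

172.5000

By independence, V(S) = (-1)²V(M_1) + (2)²V(M_2) + (2)²V(M_3) + (-1)²V(M_4)
= (-1)²·17.25 + (2)²·17.25 + (2)²·17.25 + (-1)²·17.25 = 172.5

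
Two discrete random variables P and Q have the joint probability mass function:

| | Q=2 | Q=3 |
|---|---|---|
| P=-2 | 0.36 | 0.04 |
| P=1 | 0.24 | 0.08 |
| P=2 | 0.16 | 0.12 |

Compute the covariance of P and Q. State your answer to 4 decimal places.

0.2208

E[P] = 0.08,  E[Q] = 2.24
E[PQ] = 0.4
Cov(P,Q) = E[PQ] − E[P]E[Q] = 0.4 − (0.08)(2.24) = 0.2208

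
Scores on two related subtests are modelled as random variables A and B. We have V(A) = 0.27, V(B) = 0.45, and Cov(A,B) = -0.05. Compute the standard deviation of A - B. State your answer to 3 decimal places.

0.906

V(A - B) = (1)²·V(A) + (-1)²·V(B) + 2·(1)·(-1)·Cov(A,B)
= 1·0.27 + 1·0.45 + -2·-0.05 = 0.82
SD(A - B) = √0.82 ≈ 0.906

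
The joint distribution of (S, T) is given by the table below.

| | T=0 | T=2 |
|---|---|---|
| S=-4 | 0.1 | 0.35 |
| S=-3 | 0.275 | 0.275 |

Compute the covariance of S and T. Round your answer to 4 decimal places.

E[S] = -3.45,  E[T] = 1.25
E[ST] = -4.45
cov(S,T) = E[ST] − E[S]E[T] = -4.45 − (-3.45)(1.25) = -0.1375

-0.1375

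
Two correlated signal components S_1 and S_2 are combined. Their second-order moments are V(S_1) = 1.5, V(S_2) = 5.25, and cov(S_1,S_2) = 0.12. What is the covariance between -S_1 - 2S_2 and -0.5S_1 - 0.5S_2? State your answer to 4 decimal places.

cov(-S_1 - 2S_2, -0.5S_1 - 0.5S_2) = (-1)(-0.5)V(S_1) + (-2)(-0.5)V(S_2) + [(-1)(-0.5) + (-2)(-0.5)]cov(S_1,S_2)
= 0.5·1.5 + 1·5.25 + 1.5·0.12 = 6.18

6.1800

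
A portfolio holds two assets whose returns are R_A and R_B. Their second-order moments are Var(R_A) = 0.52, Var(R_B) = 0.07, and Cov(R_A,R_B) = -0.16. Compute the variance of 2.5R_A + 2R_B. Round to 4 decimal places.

1.9300

Var(2.5R_A + 2R_B) = (2.5)²·Var(R_A) + (2)²·Var(R_B) + 2·(2.5)·(2)·Cov(R_A,R_B)
= 6.25·0.52 + 4·0.07 + 10·-0.16 = 1.93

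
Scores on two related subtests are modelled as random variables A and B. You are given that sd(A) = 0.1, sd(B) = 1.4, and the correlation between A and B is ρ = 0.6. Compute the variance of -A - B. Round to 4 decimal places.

Var(A) = (0.1)² = 0.01;  Var(B) = (1.4)² = 1.96
cov(A,B) = ρ·sd(A)·sd(B) = 0.6·0.1·1.4 = 0.084
Var(-A - B) = (-1)²·Var(A) + (-1)²·Var(B) + 2·(-1)·(-1)·cov(A,B)
= 1·0.01 + 1·1.96 + 2·0.084 = 2.138

2.1380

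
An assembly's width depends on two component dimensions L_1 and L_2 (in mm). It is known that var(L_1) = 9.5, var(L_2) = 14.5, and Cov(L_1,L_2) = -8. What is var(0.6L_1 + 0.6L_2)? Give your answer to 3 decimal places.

2.880

var(0.6L_1 + 0.6L_2) = (0.6)²·var(L_1) + (0.6)²·var(L_2) + 2·(0.6)·(0.6)·Cov(L_1,L_2)
= 0.36·9.5 + 0.36·14.5 + 0.72·-8 = 2.88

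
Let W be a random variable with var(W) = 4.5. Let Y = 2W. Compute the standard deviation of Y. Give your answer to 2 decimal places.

4.24

var(2W) = (2)²·4.5 = 18
SD(Y) = √18 ≈ 4.24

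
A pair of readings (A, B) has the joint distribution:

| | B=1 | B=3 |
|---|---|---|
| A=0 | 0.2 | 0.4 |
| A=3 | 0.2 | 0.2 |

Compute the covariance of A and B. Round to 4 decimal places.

E[A] = 1.2,  E[B] = 2.2
E[AB] = 2.4
Cov(A,B) = E[AB] − E[A]E[B] = 2.4 − (1.2)(2.2) = -0.24

-0.2400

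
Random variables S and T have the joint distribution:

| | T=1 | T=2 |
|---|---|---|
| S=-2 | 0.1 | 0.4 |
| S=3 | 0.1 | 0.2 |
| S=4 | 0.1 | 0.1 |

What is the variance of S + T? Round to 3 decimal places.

7.040

E[S] = 0.7,  E[T] = 1.7,  E[ST] = 0.9
V(S) = 7.9 − (0.7)² = 7.41;  V(T) = 3.1 − (1.7)² = 0.21
cov(S,T) = 0.9 − (0.7)(1.7) = -0.29
V(S + T) = (1)²·7.41 + (1)²·0.21 + 2·(1)·(1)·-0.29 = 7.04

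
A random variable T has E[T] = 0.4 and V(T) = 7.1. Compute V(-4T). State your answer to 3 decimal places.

113.600

V(-4T) = (-4)²·V(T) = 16·7.1 = 113.6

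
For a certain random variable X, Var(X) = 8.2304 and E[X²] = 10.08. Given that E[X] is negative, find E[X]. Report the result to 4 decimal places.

(E[X])² = E[X²] − Var(X) = 10.08 − 8.2304 = 1.8496
E[X] = −√1.8496 = -1.36

-1.3600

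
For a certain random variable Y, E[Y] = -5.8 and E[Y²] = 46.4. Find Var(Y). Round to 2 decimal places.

Var(Y) = 46.4 − (-5.8)² = 12.76

12.76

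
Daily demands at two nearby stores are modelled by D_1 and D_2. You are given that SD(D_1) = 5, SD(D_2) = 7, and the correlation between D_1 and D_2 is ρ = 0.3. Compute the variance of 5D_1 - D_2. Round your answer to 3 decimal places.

569.000

Var(D_1) = (5)² = 25;  Var(D_2) = (7)² = 49
Cov(D_1,D_2) = ρ·SD(D_1)·SD(D_2) = 0.3·5·7 = 10.5
Var(5D_1 - D_2) = (5)²·Var(D_1) + (-1)²·Var(D_2) + 2·(5)·(-1)·Cov(D_1,D_2)
= 25·25 + 1·49 + -10·10.5 = 569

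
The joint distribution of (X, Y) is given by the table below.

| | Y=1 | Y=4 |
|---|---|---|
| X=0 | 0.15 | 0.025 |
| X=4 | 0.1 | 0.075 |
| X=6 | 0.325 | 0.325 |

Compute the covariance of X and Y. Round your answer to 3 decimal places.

0.885

E[X] = 4.6,  E[Y] = 2.275
E[XY] = 11.35
Cov(X,Y) = E[XY] − E[X]E[Y] = 11.35 − (4.6)(2.275) = 0.885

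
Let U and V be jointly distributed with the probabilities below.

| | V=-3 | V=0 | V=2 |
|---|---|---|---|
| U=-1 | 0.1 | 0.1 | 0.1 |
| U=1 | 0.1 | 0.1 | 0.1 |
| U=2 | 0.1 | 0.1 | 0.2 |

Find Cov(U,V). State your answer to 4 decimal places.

E[U] = 0.8,  E[V] = -0.1
E[UV] = 0.2
Cov(U,V) = E[UV] − E[U]E[V] = 0.2 − (0.8)(-0.1) = 0.28

0.2800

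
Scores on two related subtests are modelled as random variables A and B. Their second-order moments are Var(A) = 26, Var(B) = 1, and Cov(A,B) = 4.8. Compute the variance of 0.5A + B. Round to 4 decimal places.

Var(0.5A + B) = (0.5)²·Var(A) + (1)²·Var(B) + 2·(0.5)·(1)·Cov(A,B)
= 0.25·26 + 1·1 + 1·4.8 = 12.3

12.3000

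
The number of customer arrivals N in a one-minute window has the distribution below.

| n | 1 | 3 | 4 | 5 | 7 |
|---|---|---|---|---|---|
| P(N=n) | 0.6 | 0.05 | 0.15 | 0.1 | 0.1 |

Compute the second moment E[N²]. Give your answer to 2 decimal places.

10.85

E[N²] = (1)²(0.6) + (3)²(0.05) + (4)²(0.15) + (5)²(0.1) + (7)²(0.1) = 10.85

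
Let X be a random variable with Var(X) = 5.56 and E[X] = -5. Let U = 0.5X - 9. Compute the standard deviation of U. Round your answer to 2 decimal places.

Var(0.5X - 9) = (0.5)²·5.56 = 1.39
SD(U) = √1.39 ≈ 1.18

1.18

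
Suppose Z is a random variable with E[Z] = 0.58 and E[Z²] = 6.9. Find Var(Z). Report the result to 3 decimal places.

Var(Z) = 6.9 − (0.58)² = 6.5636

6.564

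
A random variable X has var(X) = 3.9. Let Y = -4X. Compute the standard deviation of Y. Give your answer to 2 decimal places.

7.90

var(-4X) = (-4)²·3.9 = 62.4
σ(Y) = √62.4 ≈ 7.90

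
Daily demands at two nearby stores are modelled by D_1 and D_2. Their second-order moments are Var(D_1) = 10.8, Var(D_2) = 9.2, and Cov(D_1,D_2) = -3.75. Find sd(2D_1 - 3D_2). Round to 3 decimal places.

Var(2D_1 - 3D_2) = (2)²·Var(D_1) + (-3)²·Var(D_2) + 2·(2)·(-3)·Cov(D_1,D_2)
= 4·10.8 + 9·9.2 + -12·-3.75 = 171
sd(2D_1 - 3D_2) = √171 ≈ 13.077

13.077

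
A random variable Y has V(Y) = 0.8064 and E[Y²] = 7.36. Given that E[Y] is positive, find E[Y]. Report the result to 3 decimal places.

(E[Y])² = E[Y²] − V(Y) = 7.36 − 0.8064 = 6.5536
E[Y] = √6.5536 = 2.56

2.560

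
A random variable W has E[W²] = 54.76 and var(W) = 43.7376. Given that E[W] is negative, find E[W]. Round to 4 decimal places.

(E[W])² = E[W²] − var(W) = 54.76 − 43.7376 = 11.0224
E[W] = −√11.0224 = -3.32

-3.3200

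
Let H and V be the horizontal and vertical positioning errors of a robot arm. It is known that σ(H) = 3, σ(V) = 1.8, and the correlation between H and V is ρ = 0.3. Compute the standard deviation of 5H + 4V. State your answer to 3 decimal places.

Var(H) = (3)² = 9;  Var(V) = (1.8)² = 3.24
cov(H,V) = ρ·σ(H)·σ(V) = 0.3·3·1.8 = 1.62
Var(5H + 4V) = (5)²·Var(H) + (4)²·Var(V) + 2·(5)·(4)·cov(H,V)
= 25·9 + 16·3.24 + 40·1.62 = 341.64
σ(5H + 4V) = √341.64 ≈ 18.484

18.484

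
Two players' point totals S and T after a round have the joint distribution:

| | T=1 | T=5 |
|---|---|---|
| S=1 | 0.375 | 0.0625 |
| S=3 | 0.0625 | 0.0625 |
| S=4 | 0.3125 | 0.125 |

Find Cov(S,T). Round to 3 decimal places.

E[S] = 2.5625,  E[T] = 2
E[ST] = 5.5625
Cov(S,T) = E[ST] − E[S]E[T] = 5.5625 − (2.5625)(2) = 0.4375

0.438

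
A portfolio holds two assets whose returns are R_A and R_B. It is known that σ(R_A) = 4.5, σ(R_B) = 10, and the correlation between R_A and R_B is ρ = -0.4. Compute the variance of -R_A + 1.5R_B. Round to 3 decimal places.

299.250

V(R_A) = (4.5)² = 20.25;  V(R_B) = (10)² = 100
cov(R_A,R_B) = ρ·σ(R_A)·σ(R_B) = -0.4·4.5·10 = -18
V(-R_A + 1.5R_B) = (-1)²·V(R_A) + (1.5)²·V(R_B) + 2·(-1)·(1.5)·cov(R_A,R_B)
= 1·20.25 + 2.25·100 + -3·-18 = 299.25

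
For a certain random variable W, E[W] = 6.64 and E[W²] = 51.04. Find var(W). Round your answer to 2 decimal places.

var(W) = 51.04 − (6.64)² = 6.9504

6.95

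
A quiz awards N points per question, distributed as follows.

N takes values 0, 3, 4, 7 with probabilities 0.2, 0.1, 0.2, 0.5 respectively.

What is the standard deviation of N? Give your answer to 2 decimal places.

E[N] = (0)(0.2) + (3)(0.1) + (4)(0.2) + (7)(0.5) = 4.6
E[N²] = (0)²(0.2) + (3)²(0.1) + (4)²(0.2) + (7)²(0.5) = 28.6
Var(N) = E[N²] − (E[N])² = 28.6 − (4.6)² = 7.44
SD(N) = √7.44 ≈ 2.73

2.73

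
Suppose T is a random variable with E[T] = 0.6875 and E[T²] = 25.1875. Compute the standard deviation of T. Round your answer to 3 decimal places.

4.971

Var(T) = 25.1875 − (0.6875)² = 24.71484375
SD(T) = √24.71484375 ≈ 4.971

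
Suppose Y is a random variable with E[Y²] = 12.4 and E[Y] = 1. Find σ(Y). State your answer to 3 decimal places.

var(Y) = 12.4 − (1)² = 11.4
σ(Y) = √11.4 ≈ 3.376

3.376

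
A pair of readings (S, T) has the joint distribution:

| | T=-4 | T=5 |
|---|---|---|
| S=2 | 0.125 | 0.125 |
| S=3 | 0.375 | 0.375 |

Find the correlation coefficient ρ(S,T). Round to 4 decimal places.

0.0000

E[S] = 2.75,  E[T] = 0.5
E[ST] = 1.375
Cov(S,T) = E[ST] − E[S]E[T] = 1.375 − (2.75)(0.5) = 0
var(S) = 0.1875,  var(T) = 20.25
ρ = 0 / √(0.1875·20.25) ≈ 0.0000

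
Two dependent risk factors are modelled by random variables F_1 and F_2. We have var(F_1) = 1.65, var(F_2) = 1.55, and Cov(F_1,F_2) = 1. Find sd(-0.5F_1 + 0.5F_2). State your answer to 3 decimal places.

var(-0.5F_1 + 0.5F_2) = (-0.5)²·var(F_1) + (0.5)²·var(F_2) + 2·(-0.5)·(0.5)·Cov(F_1,F_2)
= 0.25·1.65 + 0.25·1.55 + -0.5·1 = 0.3
sd(-0.5F_1 + 0.5F_2) = √0.3 ≈ 0.548

0.548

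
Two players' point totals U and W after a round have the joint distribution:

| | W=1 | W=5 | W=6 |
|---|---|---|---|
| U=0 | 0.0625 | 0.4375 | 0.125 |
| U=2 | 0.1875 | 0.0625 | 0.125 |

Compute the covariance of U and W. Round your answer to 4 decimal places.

E[U] = 0.75,  E[W] = 4.25
E[UW] = 2.5
cov(U,W) = E[UW] − E[U]E[W] = 2.5 − (0.75)(4.25) = -0.6875

-0.6875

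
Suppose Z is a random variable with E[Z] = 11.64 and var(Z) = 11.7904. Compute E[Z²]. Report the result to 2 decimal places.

147.28

E[Z²] = var(Z) + (E[Z])² = 11.7904 + (11.64)² = 147.28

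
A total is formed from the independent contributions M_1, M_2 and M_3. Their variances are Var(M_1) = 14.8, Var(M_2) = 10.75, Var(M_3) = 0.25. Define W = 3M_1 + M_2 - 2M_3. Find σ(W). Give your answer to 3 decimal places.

12.040

By independence, Var(W) = (3)²Var(M_1) + (1)²Var(M_2) + (-2)²Var(M_3)
= (3)²·14.8 + (1)²·10.75 + (-2)²·0.25 = 144.95
σ(W) = √144.95 ≈ 12.040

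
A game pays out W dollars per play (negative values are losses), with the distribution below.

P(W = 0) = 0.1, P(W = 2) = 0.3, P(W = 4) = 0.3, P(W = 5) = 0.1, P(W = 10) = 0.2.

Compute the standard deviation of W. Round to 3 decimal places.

3.164

E[W] = (0)(0.1) + (2)(0.3) + (4)(0.3) + (5)(0.1) + (10)(0.2) = 4.3
E[W²] = (0)²(0.1) + (2)²(0.3) + (4)²(0.3) + (5)²(0.1) + (10)²(0.2) = 28.5
Var(W) = E[W²] − (E[W])² = 28.5 − (4.3)² = 10.01
SD(W) = √10.01 ≈ 3.164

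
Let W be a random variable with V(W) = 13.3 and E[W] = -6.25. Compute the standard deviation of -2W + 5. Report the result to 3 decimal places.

V(-2W + 5) = (-2)²·13.3 = 53.2
σ(-2W + 5) = √53.2 ≈ 7.294

7.294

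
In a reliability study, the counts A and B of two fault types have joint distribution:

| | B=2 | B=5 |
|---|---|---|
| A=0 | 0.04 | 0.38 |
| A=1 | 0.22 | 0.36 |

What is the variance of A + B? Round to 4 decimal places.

E[A] = 0.58,  E[B] = 4.22,  E[AB] = 2.24
Var(A) = 0.58 − (0.58)² = 0.2436;  Var(B) = 19.54 − (4.22)² = 1.7316
cov(A,B) = 2.24 − (0.58)(4.22) = -0.2076
Var(A + B) = (1)²·0.2436 + (1)²·1.7316 + 2·(1)·(1)·-0.2076 = 1.56

1.5600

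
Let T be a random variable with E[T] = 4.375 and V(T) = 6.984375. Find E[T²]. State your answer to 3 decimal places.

26.125

E[T²] = V(T) + (E[T])² = 6.984375 + (4.375)² = 26.125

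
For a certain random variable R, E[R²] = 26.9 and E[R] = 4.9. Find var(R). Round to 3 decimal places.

var(R) = 26.9 − (4.9)² = 2.89

2.890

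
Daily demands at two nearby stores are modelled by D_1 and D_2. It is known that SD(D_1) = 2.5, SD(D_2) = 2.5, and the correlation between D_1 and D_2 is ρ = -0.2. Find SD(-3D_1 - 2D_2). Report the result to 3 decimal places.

8.139

var(D_1) = (2.5)² = 6.25;  var(D_2) = (2.5)² = 6.25
Cov(D_1,D_2) = ρ·SD(D_1)·SD(D_2) = -0.2·2.5·2.5 = -1.25
var(-3D_1 - 2D_2) = (-3)²·var(D_1) + (-2)²·var(D_2) + 2·(-3)·(-2)·Cov(D_1,D_2)
= 9·6.25 + 4·6.25 + 12·-1.25 = 66.25
SD(-3D_1 - 2D_2) = √66.25 ≈ 8.139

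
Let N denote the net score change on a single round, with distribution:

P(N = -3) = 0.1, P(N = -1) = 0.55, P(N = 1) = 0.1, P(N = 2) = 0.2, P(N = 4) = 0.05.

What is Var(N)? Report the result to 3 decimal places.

E[N] = (-3)(0.1) + (-1)(0.55) + (1)(0.1) + (2)(0.2) + (4)(0.05) = -0.15
E[N²] = (-3)²(0.1) + (-1)²(0.55) + (1)²(0.1) + (2)²(0.2) + (4)²(0.05) = 3.15
Var(N) = E[N²] − (E[N])² = 3.15 − (-0.15)² = 3.1275

3.128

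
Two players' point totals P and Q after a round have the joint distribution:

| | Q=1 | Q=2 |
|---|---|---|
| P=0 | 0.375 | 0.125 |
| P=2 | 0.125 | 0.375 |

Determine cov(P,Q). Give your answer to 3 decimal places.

E[P] = 1,  E[Q] = 1.5
E[PQ] = 1.75
cov(P,Q) = E[PQ] − E[P]E[Q] = 1.75 − (1)(1.5) = 0.25

0.250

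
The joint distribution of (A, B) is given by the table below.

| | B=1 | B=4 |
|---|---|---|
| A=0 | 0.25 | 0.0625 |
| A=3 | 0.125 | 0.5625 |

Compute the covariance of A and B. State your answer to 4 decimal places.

1.1953

E[A] = 2.0625,  E[B] = 2.875
E[AB] = 7.125
Cov(A,B) = E[AB] − E[A]E[B] = 7.125 − (2.0625)(2.875) = 1.1953125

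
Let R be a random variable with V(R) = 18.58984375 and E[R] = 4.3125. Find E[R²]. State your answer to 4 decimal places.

37.1875

E[R²] = V(R) + (E[R])² = 18.58984375 + (4.3125)² = 37.1875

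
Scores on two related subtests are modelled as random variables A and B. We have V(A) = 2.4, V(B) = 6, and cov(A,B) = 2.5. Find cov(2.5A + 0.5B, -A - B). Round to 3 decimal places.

cov(2.5A + 0.5B, -A - B) = (2.5)(-1)V(A) + (0.5)(-1)V(B) + [(2.5)(-1) + (0.5)(-1)]cov(A,B)
= -2.5·2.4 + -0.5·6 + -3·2.5 = -16.5

-16.500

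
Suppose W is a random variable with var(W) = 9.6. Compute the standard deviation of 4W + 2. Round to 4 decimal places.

12.3935

var(4W + 2) = (4)²·9.6 = 153.6
SD(4W + 2) = √153.6 ≈ 12.3935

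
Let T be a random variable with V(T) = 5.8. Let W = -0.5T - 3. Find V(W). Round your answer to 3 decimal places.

V(-0.5T - 3) = (-0.5)²·V(T) = 0.25·5.8 = 1.45

1.450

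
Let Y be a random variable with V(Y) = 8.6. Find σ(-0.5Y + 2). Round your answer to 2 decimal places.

1.47

V(-0.5Y + 2) = (-0.5)²·8.6 = 2.15
σ(-0.5Y + 2) = √2.15 ≈ 1.47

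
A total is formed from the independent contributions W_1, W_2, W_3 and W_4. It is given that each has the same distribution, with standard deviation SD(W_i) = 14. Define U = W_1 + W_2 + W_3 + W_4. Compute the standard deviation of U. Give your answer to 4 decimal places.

V(W_i) = (14)² = 196
By independence, V(U) = (1)²V(W_1) + (1)²V(W_2) + (1)²V(W_3) + (1)²V(W_4)
= (1)²·196 + (1)²·196 + (1)²·196 + (1)²·196 = 784
SD(U) = √784 ≈ 28.0000

28.0000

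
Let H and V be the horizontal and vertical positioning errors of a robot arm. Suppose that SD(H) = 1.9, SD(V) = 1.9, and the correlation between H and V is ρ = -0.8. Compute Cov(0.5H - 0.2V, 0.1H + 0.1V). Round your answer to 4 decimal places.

0.0217

var(H) = (1.9)² = 3.61;  var(V) = (1.9)² = 3.61
Cov(H,V) = ρ·SD(H)·SD(V) = -0.8·1.9·1.9 = -2.888
Cov(0.5H - 0.2V, 0.1H + 0.1V) = (0.5)(0.1)var(H) + (-0.2)(0.1)var(V) + [(0.5)(0.1) + (-0.2)(0.1)]Cov(H,V)
= 0.05·3.61 + -0.02·3.61 + 0.03·-2.888 = 0.02166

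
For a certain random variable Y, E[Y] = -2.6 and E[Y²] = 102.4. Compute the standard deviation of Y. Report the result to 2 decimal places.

Var(Y) = 102.4 − (-2.6)² = 95.64
sd(Y) = √95.64 ≈ 9.78

9.78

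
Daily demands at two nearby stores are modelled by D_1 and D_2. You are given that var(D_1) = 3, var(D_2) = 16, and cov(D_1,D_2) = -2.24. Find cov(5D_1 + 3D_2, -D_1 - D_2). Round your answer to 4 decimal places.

cov(5D_1 + 3D_2, -D_1 - D_2) = (5)(-1)var(D_1) + (3)(-1)var(D_2) + [(5)(-1) + (3)(-1)]cov(D_1,D_2)
= -5·3 + -3·16 + -8·-2.24 = -45.08

-45.0800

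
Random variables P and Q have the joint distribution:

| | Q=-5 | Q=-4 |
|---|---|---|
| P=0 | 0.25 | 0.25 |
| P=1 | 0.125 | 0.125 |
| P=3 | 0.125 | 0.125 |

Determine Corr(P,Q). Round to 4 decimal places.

0.0000

E[P] = 1,  E[Q] = -4.5
E[PQ] = -4.5
cov(P,Q) = E[PQ] − E[P]E[Q] = -4.5 − (1)(-4.5) = 0
V(P) = 1.5,  V(Q) = 0.25
ρ = 0 / √(1.5·0.25) ≈ 0.0000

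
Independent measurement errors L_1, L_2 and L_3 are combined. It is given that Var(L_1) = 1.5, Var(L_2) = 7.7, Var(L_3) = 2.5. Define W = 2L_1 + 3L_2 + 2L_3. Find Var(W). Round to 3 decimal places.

85.300

By independence, Var(W) = (2)²Var(L_1) + (3)²Var(L_2) + (2)²Var(L_3)
= (2)²·1.5 + (3)²·7.7 + (2)²·2.5 = 85.3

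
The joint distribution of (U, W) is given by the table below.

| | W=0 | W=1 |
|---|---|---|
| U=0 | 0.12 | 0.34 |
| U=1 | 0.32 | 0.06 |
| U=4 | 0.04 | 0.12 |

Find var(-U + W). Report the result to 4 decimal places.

2.1300

E[U] = 1.02,  E[W] = 0.52,  E[UW] = 0.54
var(U) = 2.94 − (1.02)² = 1.8996;  var(W) = 0.52 − (0.52)² = 0.2496
Cov(U,W) = 0.54 − (1.02)(0.52) = 0.0096
var(-U + W) = (-1)²·1.8996 + (1)²·0.2496 + 2·(-1)·(1)·0.0096 = 2.13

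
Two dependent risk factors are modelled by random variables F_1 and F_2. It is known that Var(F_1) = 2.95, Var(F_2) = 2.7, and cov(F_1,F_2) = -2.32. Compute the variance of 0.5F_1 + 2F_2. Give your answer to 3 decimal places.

Var(0.5F_1 + 2F_2) = (0.5)²·Var(F_1) + (2)²·Var(F_2) + 2·(0.5)·(2)·cov(F_1,F_2)
= 0.25·2.95 + 4·2.7 + 2·-2.32 = 6.8975

6.898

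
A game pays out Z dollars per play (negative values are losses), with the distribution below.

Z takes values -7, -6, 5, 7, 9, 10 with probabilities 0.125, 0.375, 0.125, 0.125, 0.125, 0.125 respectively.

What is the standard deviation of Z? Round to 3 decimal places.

E[Z] = (-7)(0.125) + (-6)(0.375) + (5)(0.125) + (7)(0.125) + (9)(0.125) + (10)(0.125) = 0.75
E[Z²] = (-7)²(0.125) + (-6)²(0.375) + (5)²(0.125) + (7)²(0.125) + (9)²(0.125) + (10)²(0.125) = 51.5
V(Z) = E[Z²] − (E[Z])² = 51.5 − (0.75)² = 50.9375
SD(Z) = √50.9375 ≈ 7.137

7.137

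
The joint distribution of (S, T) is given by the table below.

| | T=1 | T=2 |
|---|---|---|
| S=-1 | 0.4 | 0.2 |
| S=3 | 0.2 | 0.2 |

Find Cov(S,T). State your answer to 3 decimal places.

0.160

E[S] = 0.6,  E[T] = 1.4
E[ST] = 1
Cov(S,T) = E[ST] − E[S]E[T] = 1 − (0.6)(1.4) = 0.16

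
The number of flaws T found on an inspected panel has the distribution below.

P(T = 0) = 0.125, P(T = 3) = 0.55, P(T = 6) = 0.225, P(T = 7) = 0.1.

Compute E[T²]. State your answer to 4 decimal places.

17.9500

E[T²] = (0)²(0.125) + (3)²(0.55) + (6)²(0.225) + (7)²(0.1) = 17.95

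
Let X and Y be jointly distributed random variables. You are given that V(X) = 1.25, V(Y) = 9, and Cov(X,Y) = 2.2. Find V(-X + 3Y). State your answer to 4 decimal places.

V(-X + 3Y) = (-1)²·V(X) + (3)²·V(Y) + 2·(-1)·(3)·Cov(X,Y)
= 1·1.25 + 9·9 + -6·2.2 = 69.05

69.0500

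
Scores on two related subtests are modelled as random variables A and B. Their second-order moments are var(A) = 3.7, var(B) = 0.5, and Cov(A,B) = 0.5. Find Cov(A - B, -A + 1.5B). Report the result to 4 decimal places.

-3.2000

Cov(A - B, -A + 1.5B) = (1)(-1)var(A) + (-1)(1.5)var(B) + [(1)(1.5) + (-1)(-1)]Cov(A,B)
= -1·3.7 + -1.5·0.5 + 2.5·0.5 = -3.2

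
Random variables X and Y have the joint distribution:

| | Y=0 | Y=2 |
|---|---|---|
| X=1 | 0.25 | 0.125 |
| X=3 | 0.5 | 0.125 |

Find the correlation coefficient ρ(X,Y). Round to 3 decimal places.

-0.149

E[X] = 2.25,  E[Y] = 0.5
E[XY] = 1
cov(X,Y) = E[XY] − E[X]E[Y] = 1 − (2.25)(0.5) = -0.125
Var(X) = 0.9375,  Var(Y) = 0.75
ρ = -0.125 / √(0.9375·0.75) ≈ -0.149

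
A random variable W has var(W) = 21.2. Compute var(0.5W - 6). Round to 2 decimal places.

5.30

var(0.5W - 6) = (0.5)²·var(W) = 0.25·21.2 = 5.3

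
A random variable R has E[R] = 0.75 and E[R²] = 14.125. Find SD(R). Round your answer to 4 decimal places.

V(R) = 14.125 − (0.75)² = 13.5625
SD(R) = √13.5625 ≈ 3.6827

3.6827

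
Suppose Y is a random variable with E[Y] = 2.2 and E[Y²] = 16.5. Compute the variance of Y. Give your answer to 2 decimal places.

11.66

V(Y) = 16.5 − (2.2)² = 11.66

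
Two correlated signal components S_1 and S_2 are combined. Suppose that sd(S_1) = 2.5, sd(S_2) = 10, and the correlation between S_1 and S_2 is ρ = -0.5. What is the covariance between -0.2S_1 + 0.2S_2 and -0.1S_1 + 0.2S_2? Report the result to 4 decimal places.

4.8750

var(S_1) = (2.5)² = 6.25;  var(S_2) = (10)² = 100
cov(S_1,S_2) = ρ·sd(S_1)·sd(S_2) = -0.5·2.5·10 = -12.5
cov(-0.2S_1 + 0.2S_2, -0.1S_1 + 0.2S_2) = (-0.2)(-0.1)var(S_1) + (0.2)(0.2)var(S_2) + [(-0.2)(0.2) + (0.2)(-0.1)]cov(S_1,S_2)
= 0.02·6.25 + 0.04·100 + -0.06·-12.5 = 4.875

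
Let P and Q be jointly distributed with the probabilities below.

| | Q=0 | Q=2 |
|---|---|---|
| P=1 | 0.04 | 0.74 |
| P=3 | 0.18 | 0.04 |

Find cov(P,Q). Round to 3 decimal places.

-0.526

E[P] = 1.44,  E[Q] = 1.56
E[PQ] = 1.72
cov(P,Q) = E[PQ] − E[P]E[Q] = 1.72 − (1.44)(1.56) = -0.5264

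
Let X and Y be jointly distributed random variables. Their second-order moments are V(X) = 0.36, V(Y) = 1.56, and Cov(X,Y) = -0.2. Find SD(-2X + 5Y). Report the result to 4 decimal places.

6.6663

V(-2X + 5Y) = (-2)²·V(X) + (5)²·V(Y) + 2·(-2)·(5)·Cov(X,Y)
= 4·0.36 + 25·1.56 + -20·-0.2 = 44.44
SD(-2X + 5Y) = √44.44 ≈ 6.6663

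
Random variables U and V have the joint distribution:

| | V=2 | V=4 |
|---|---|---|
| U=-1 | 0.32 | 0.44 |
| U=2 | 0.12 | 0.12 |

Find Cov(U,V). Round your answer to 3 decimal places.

E[U] = -0.28,  E[V] = 3.12
E[UV] = -0.96
Cov(U,V) = E[UV] − E[U]E[V] = -0.96 − (-0.28)(3.12) = -0.0864

-0.086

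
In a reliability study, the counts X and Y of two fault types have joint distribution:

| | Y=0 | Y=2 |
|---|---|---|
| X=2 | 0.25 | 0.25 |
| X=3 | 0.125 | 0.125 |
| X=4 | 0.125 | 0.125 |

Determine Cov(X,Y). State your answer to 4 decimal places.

0.0000

E[X] = 2.75,  E[Y] = 1
E[XY] = 2.75
Cov(X,Y) = E[XY] − E[X]E[Y] = 2.75 − (2.75)(1) = 0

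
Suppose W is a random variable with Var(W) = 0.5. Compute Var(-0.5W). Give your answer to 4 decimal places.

0.1250

Var(-0.5W) = (-0.5)²·Var(W) = 0.25·0.5 = 0.125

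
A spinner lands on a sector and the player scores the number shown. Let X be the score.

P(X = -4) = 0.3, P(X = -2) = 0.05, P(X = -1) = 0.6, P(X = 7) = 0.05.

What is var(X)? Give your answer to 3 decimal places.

5.648

E[X] = (-4)(0.3) + (-2)(0.05) + (-1)(0.6) + (7)(0.05) = -1.55
E[X²] = (-4)²(0.3) + (-2)²(0.05) + (-1)²(0.6) + (7)²(0.05) = 8.05
var(X) = E[X²] − (E[X])² = 8.05 − (-1.55)² = 5.6475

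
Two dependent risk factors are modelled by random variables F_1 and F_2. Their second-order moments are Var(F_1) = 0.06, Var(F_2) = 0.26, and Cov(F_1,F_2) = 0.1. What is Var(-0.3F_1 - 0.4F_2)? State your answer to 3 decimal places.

0.071

Var(-0.3F_1 - 0.4F_2) = (-0.3)²·Var(F_1) + (-0.4)²·Var(F_2) + 2·(-0.3)·(-0.4)·Cov(F_1,F_2)
= 0.09·0.06 + 0.16·0.26 + 0.24·0.1 = 0.071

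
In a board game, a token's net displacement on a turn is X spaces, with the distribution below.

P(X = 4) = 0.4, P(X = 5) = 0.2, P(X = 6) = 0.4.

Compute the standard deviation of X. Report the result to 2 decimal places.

E[X] = (4)(0.4) + (5)(0.2) + (6)(0.4) = 5
E[X²] = (4)²(0.4) + (5)²(0.2) + (6)²(0.4) = 25.8
Var(X) = E[X²] − (E[X])² = 25.8 − (5)² = 0.8
σ(X) = √0.8 ≈ 0.89

0.89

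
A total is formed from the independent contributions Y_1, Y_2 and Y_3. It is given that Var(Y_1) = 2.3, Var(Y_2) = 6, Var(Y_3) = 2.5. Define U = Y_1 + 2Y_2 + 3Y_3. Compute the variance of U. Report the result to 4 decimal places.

By independence, Var(U) = (1)²Var(Y_1) + (2)²Var(Y_2) + (3)²Var(Y_3)
= (1)²·2.3 + (2)²·6 + (3)²·2.5 = 48.8

48.8000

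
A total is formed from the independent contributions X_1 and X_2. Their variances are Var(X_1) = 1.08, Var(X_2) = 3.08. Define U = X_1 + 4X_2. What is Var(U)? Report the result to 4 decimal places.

By independence, Var(U) = (1)²Var(X_1) + (4)²Var(X_2)
= (1)²·1.08 + (4)²·3.08 = 50.36

50.3600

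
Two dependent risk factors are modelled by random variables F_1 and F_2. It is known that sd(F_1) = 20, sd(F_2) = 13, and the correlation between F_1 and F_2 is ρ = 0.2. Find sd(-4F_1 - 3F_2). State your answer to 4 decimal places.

Var(F_1) = (20)² = 400;  Var(F_2) = (13)² = 169
Cov(F_1,F_2) = ρ·sd(F_1)·sd(F_2) = 0.2·20·13 = 52
Var(-4F_1 - 3F_2) = (-4)²·Var(F_1) + (-3)²·Var(F_2) + 2·(-4)·(-3)·Cov(F_1,F_2)
= 16·400 + 9·169 + 24·52 = 9169
sd(-4F_1 - 3F_2) = √9169 ≈ 95.7549

95.7549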